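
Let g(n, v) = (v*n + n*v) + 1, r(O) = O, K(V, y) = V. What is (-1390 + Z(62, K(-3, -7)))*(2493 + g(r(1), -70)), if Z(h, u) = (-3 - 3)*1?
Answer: -3286184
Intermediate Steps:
Z(h, u) = -6 (Z(h, u) = -6*1 = -6)
g(n, v) = 1 + 2*n*v (g(n, v) = (n*v + n*v) + 1 = 2*n*v + 1 = 1 + 2*n*v)
(-1390 + Z(62, K(-3, -7)))*(2493 + g(r(1), -70)) = (-1390 - 6)*(2493 + (1 + 2*1*(-70))) = -1396*(2493 + (1 - 140)) = -1396*(2493 - 139) = -1396*2354 = -3286184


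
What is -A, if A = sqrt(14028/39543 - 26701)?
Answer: -11*I*sqrt(782414745)/1883 ≈ -163.4*I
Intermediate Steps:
A = 11*I*sqrt(782414745)/1883 (A = sqrt(14028*(1/39543) - 26701) = sqrt(668/1883 - 26701) = sqrt(-50277315/1883) = 11*I*sqrt(782414745)/1883 ≈ 163.4*I)
-A = -11*I*sqrt(782414745)/1883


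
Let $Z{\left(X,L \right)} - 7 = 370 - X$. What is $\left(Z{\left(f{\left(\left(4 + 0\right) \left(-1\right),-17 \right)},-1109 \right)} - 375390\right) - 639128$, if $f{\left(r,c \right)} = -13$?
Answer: $-1014128$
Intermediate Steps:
$Z{\left(X,L \right)} = 377 - X$ ($Z{\left(X,L \right)} = 7 - \left(-370 + X\right) = 377 - X$)
$\left(Z{\left(f{\left(\left(4 + 0\right) \left(-1\right),-17 \right)},-1109 \right)} - 375390\right) - 639128 = \left(\left(377 - -13\right) - 375390\right) - 639128 = \left(\left(377 + 13\right) - 375390\right) - 639128 = \left(390 - 375390\right) - 639128 = -375000 - 639128 = -1014128$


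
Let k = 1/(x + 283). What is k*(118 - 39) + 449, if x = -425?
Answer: 63679/142 ≈ 448.44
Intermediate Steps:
k = -1/142 (k = 1/(-425 + 283) = 1/(-142) = -1/142 ≈ -0.0070423)
k*(118 - 39) + 449 = -(118 - 39)/142 + 449 = -1/142*79 + 449 = -79/142 + 449 = 63679/142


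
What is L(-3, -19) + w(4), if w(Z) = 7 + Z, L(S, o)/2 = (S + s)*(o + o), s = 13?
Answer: -749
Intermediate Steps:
L(S, o) = 4*o*(13 + S) (L(S, o) = 2*((S + 13)*(o + o)) = 2*((13 + S)*(2*o)) = 2*(2*o*(13 + S)) = 4*o*(13 + S))
L(-3, -19) + w(4) = 4*(-19)*(13 - 3) + (7 + 4) = 4*(-19)*10 + 11 = -760 + 11 = -749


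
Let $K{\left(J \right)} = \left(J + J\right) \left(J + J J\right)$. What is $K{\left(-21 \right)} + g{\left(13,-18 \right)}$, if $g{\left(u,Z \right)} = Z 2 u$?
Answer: $-18108$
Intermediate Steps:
$K{\left(J \right)} = 2 J \left(J + J^{2}\right)$
$g{\left(u,Z \right)} = 2 Z u$
$K{\left(-21 \right)} + g{\left(13,-18 \right)} = 2 \left(-21\right)^{2} \left(1 - 21\right) + 2 \left(-18\right) 13 = 2 \cdot 441 \left(-20\right) - 468 = -17640 - 468 = -18108$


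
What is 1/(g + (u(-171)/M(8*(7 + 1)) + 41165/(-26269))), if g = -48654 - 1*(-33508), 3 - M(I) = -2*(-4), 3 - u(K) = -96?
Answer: -131345/1992157826 ≈ -6.5931e-5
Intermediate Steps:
u(K) = 99 (u(K) = 3 - 1*(-96) = 3 + 96 = 99)
M(I) = -5 (M(I) = 3 - (-2)*(-4) = 3 - 1*8 = 3 - 8 = -5)
g = -15146 (g = -48654 + 33508 = -15146)
1/(g + (u(-171)/M(8*(7 + 1)) + 41165/(-26269))) = 1/(-15146 + (99/(-5) + 41165/(-26269))) = 1/(-15146 + (99*(-⅕) + 41165*(-1/26269))) = 1/(-15146 + (-99/5 - 41165/26269)) = 1/(-15146 - 2806456/131345) = 1/(-1992157826/131345) = -131345/1992157826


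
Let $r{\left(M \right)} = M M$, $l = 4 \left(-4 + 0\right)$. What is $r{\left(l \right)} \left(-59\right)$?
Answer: $-15104$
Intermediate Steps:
$l = -16$ ($l = 4 \left(-4\right) = -16$)
$r{\left(M \right)} = M^{2}$
$r{\left(l \right)} \left(-59\right) = \left(-16\right)^{2} \left(-59\right) = 256 \left(-59\right) = -15104$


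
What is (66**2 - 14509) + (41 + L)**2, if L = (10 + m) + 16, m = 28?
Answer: -1128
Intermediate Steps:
L = 54 (L = (10 + 28) + 16 = 38 + 16 = 54)
(66**2 - 14509) + (41 + L)**2 = (66**2 - 14509) + (41 + 54)**2 = (4356 - 14509) + 95**2 = -10153 + 9025 = -1128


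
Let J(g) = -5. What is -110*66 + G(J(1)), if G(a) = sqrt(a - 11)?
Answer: -7260 + 4*I ≈ -7260.0 + 4.0*I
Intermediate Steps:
G(a) = sqrt(-11 + a)
-110*66 + G(J(1)) = -110*66 + sqrt(-11 - 5) = -7260 + sqrt(-16) = -7260 + 4*I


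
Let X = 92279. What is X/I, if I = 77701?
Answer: 92279/77701 ≈ 1.1876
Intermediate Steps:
X/I = 92279/77701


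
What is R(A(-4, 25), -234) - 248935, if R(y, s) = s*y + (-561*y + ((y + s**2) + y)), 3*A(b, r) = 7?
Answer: -588088/3 ≈ -1.9603e+5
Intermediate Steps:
A(b, r) = 7/3 (A(b, r) = (1/3)*7 = 7/3)
R(y, s) = s**2 - 559*y + s*y (R(y, s) = s*y + (-561*y + (s**2 + 2*y)) = s*y + (s**2 - 559*y) = s**2 - 559*y + s*y)
R(A(-4, 25), -234) - 248935 = ((-234)**2 - 559*7/3 - 234*7/3) - 248935 = (54756 - 3913/3 - 546) - 248935 = 158717/3 - 248935 = -588088/3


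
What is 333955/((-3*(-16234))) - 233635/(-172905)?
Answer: 1536021801/187129318 ≈ 8.2083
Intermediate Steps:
333955/((-3*(-16234))) - 233635/(-172905) = 333955/48702 - 233635*(-1/172905) = 333955*(1/48702) + 46727/34581 = 333955/48702 + 46727/34581 = 1536021801/187129318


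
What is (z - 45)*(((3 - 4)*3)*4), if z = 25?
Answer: 240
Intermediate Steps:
(z - 45)*(((3 - 4)*3)*4) = (25 - 45)*(((3 - 4)*3)*4) = -20*(-1*3)*4 = -(-60)*4 = -20*(-12) = 240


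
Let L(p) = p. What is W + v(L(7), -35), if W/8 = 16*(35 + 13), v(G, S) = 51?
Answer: 6195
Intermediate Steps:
W = 6144 (W = 8*(16*(35 + 13)) = 8*(16*48) = 8*768 = 6144)
W + v(L(7), -35) = 6144 + 51 = 6195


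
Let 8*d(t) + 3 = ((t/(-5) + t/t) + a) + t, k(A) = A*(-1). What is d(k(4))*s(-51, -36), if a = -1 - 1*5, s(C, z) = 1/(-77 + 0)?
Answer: 1/55 ≈ 0.018182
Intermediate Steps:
s(C, z) = -1/77 (s(C, z) = 1/(-77) = -1/77)
k(A) = -A
a = -6 (a = -1 - 5 = -6)
d(t) = -1 + t/10 (d(t) = -3/8 + (((t/(-5) + t/t) - 6) + t)/8 = -3/8 + (((t*(-⅕) + 1) - 6) + t)/8 = -3/8 + (((-t/5 + 1) - 6) + t)/8 = -3/8 + (((1 - t/5) - 6) + t)/8 = -3/8 + ((-5 - t/5) + t)/8 = -3/8 + (-5 + 4*t/5)/8 = -3/8 + (-5/8 + t/10) = -1 + t/10)
d(k(4))*s(-51, -36) = (-1 + (-1*4)/10)*(-1/77) = (-1 + (⅒)*(-4))*(-1/77) = (-1 - ⅖)*(-1/77) = -7/5*(-1/77) = 1/55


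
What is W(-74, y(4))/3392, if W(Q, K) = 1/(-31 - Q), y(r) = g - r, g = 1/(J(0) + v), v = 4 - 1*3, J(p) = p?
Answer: 1/145856 ≈ 6.8561e-6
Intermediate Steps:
v = 1 (v = 4 - 3 = 1)
g = 1 (g = 1/(0 + 1) = 1/1 = 1)
y(r) = 1 - r
W(-74, y(4))/3392 = -1/(31 - 74)/3392 = -1/(-43)*(1/3392) = -1*(-1/43)*(1/3392) = (1/43)*(1/3392) = 1/145856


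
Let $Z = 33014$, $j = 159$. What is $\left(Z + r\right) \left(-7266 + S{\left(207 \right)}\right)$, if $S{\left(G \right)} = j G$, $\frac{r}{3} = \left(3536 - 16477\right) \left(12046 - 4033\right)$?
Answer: $-7977645153195$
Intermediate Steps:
$r = -311088699$ ($r = 3 \left(3536 - 16477\right) \left(12046 - 4033\right) = 3 \left(\left(-12941\right) 8013\right) = 3 \left(-103696233\right) = -311088699$)
$S{\left(G \right)} = 159 G$
$\left(Z + r\right) \left(-7266 + S{\left(207 \right)}\right) = \left(33014 - 311088699\right) \left(-7266 + 159 \cdot 207\right) = - 311055685 \left(-7266 + 32913\right) = \left(-311055685\right) 25647 = -7977645153195$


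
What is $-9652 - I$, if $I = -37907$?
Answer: $28255$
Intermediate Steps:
$-9652 - I = -9652 - -37907 = -9652 + 37907 = 28255$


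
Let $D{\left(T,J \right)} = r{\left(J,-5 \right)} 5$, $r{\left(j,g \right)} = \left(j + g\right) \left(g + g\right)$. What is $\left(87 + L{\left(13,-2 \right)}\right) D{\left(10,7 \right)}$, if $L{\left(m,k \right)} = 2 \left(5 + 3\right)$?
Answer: $-10300$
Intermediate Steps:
$L{\left(m,k \right)} = 16$ ($L{\left(m,k \right)} = 2 \cdot 8 = 16$)
$r{\left(j,g \right)} = 2 g \left(g + j\right)$ ($r{\left(j,g \right)} = \left(g + j\right) 2 g = 2 g \left(g + j\right)$)
$D{\left(T,J \right)} = 250 - 50 J$ ($D{\left(T,J \right)} = 2 \left(-5\right) \left(-5 + J\right) 5 = \left(50 - 10 J\right) 5 = 250 - 50 J$)
$\left(87 + L{\left(13,-2 \right)}\right) D{\left(10,7 \right)} = \left(87 + 16\right) \left(250 - 350\right) = 103 \left(250 - 350\right) = 103 \left(-100\right) = -10300$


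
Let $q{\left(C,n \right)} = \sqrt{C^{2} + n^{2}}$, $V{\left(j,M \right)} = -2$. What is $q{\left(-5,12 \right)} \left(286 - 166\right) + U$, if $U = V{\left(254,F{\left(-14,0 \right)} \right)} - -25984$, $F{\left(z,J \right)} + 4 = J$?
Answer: $27542$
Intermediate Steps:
$F{\left(z,J \right)} = -4 + J$
$U = 25982$ ($U = -2 - -25984 = -2 + 25984 = 25982$)
$q{\left(-5,12 \right)} \left(286 - 166\right) + U = \sqrt{\left(-5\right)^{2} + 12^{2}} \left(286 - 166\right) + 25982 = \sqrt{25 + 144} \cdot 120 + 25982 = \sqrt{169} \cdot 120 + 25982 = 13 \cdot 120 + 25982 = 1560 + 25982 = 27542$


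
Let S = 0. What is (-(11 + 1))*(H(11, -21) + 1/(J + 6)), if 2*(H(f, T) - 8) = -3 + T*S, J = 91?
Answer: -7578/97 ≈ -78.124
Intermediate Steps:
H(f, T) = 13/2 (H(f, T) = 8 + (-3 + T*0)/2 = 8 + (-3 + 0)/2 = 8 + (1/2)*(-3) = 8 - 3/2 = 13/2)
(-(11 + 1))*(H(11, -21) + 1/(J + 6)) = (-(11 + 1))*(13/2 + 1/(91 + 6)) = (-1*12)*(13/2 + 1/97) = -12*(13/2 + 1/97) = -12*1263/194 = -7578/97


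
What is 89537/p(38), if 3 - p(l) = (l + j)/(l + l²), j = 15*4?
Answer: 66346917/2174 ≈ 30518.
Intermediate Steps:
j = 60
p(l) = 3 - (60 + l)/(l + l²) (p(l) = 3 - (l + 60)/(l + l²) = 3 - (60 + l)/(l + l²))
89537/p(38) = 89537/(((-60 + 2*38 + 3*38²)/(38*(1 + 38)))) = 89537/(((1/38)*(-60 + 76 + 3*1444)/39)) = 89537/(((1/38)*(1/39)*(-60 + 76 + 4332))) = 89537/(((1/38)*(1/39)*4348)) = 89537/(2174/741) = 89537*(741/2174) = 66346917/2174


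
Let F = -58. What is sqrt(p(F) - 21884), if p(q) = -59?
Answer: I*sqrt(21943) ≈ 148.13*I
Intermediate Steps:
sqrt(p(F) - 21884) = sqrt(-59 - 21884) = sqrt(-21943) = I*sqrt(21943)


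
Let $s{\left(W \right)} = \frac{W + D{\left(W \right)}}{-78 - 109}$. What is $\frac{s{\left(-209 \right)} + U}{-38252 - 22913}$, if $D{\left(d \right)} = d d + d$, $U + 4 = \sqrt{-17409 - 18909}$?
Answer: $\frac{4001}{1039805} - \frac{i \sqrt{36318}}{61165} \approx 0.0038478 - 0.0031157 i$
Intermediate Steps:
$U = -4 + i \sqrt{36318}$ ($U = -4 + \sqrt{-17409 - 18909} = -4 + \sqrt{-36318} = -4 + i \sqrt{36318} \approx -4.0 + 190.57 i$)
$D{\left(d \right)} = d + d^{2}$ ($D{\left(d \right)} = d^{2} + d = d + d^{2}$)
$s{\left(W \right)} = - \frac{W}{187} - \frac{W \left(1 + W\right)}{187}$ ($s{\left(W \right)} = \frac{W + W \left(1 + W\right)}{-78 - 109} = \frac{W + W \left(1 + W\right)}{-187} = \left(W + W \left(1 + W\right)\right) \left(- \frac{1}{187}\right) = - \frac{W}{187} - \frac{W \left(1 + W\right)}{187}$)
$\frac{s{\left(-209 \right)} + U}{-38252 - 22913} = \frac{\frac{1}{187} \left(-209\right) \left(-2 - -209\right) - \left(4 - i \sqrt{36318}\right)}{-38252 - 22913} = \frac{\frac{1}{187} \left(-209\right) \left(-2 + 209\right) - \left(4 - i \sqrt{36318}\right)}{-61165} = \left(\frac{1}{187} \left(-209\right) 207 - \left(4 - i \sqrt{36318}\right)\right) \left(- \frac{1}{61165}\right) = \left(- \frac{3933}{17} - \left(4 - i \sqrt{36318}\right)\right) \left(- \frac{1}{61165}\right) = \left(- \frac{4001}{17} + i \sqrt{36318}\right) \left(- \frac{1}{61165}\right) = \frac{4001}{1039805} - \frac{i \sqrt{36318}}{61165}$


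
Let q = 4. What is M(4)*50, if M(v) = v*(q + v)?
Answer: 1600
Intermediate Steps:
M(v) = v*(4 + v)
M(4)*50 = (4*(4 + 4))*50 = (4*8)*50 = 32*50 = 1600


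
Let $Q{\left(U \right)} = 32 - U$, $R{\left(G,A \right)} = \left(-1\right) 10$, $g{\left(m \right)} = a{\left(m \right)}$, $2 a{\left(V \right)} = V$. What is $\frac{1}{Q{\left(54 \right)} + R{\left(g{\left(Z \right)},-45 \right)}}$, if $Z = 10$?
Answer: $- \frac{1}{32} \approx -0.03125$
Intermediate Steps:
$a{\left(V \right)} = \frac{V}{2}$
$g{\left(m \right)} = \frac{m}{2}$
$R{\left(G,A \right)} = -10$
$\frac{1}{Q{\left(54 \right)} + R{\left(g{\left(Z \right)},-45 \right)}} = \frac{1}{\left(32 - 54\right) - 10} = \frac{1}{-22 - 10} = \frac{1}{-32} = - \frac{1}{32}$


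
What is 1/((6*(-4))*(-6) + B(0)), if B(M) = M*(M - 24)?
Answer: 1/144 ≈ 0.0069444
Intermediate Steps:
B(M) = M*(-24 + M)
1/((6*(-4))*(-6) + B(0)) = 1/((6*(-4))*(-6) + 0*(-24 + 0)) = 1/(-24*(-6) + 0*(-24)) = 1/(144 + 0) = 1/144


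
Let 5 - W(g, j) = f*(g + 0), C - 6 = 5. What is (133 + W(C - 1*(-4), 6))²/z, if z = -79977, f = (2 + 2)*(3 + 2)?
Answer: -8748/26659 ≈ -0.32814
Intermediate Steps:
C = 11 (C = 6 + 5 = 11)
f = 20 (f = 4*5 = 20)
W(g, j) = 5 - 20*g (W(g, j) = 5 - 20*(g + 0) = 5 - 20*g)
(133 + W(C - 1*(-4), 6))²/z = (133 + (5 - 20*(11 - 1*(-4))))²/(-79977) = (133 + (5 - 20*(11 + 4)))²*(-1/79977) = (133 + (5 - 20*15))²*(-1/79977) = (133 + (5 - 300))²*(-1/79977) = (133 - 295)²*(-1/79977) = (-162)²*(-1/79977) = 26244*(-1/79977) = -8748/26659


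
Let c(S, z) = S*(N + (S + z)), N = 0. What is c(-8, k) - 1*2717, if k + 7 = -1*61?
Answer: -2109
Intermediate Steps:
k = -68 (k = -7 - 1*61 = -7 - 61 = -68)
c(S, z) = S*(S + z) (c(S, z) = S*(0 + (S + z)) = S*(S + z))
c(-8, k) - 1*2717 = -8*(-8 - 68) - 1*2717 = -8*(-76) - 2717 = 608 - 2717 = -2109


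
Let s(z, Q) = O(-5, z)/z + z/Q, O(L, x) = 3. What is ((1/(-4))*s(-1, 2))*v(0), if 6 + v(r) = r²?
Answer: -21/4 ≈ -5.2500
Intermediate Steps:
s(z, Q) = 3/z + z/Q
v(r) = -6 + r²
((1/(-4))*s(-1, 2))*v(0) = ((1/(-4))*(3/(-1) - 1/2))*(-6 + 0²) = ((1*(-¼))*(3*(-1) - 1*½))*(-6 + 0) = -(-3 - ½)/4*(-6) = -¼*(-7/2)*(-6) = (7/8)*(-6) = -21/4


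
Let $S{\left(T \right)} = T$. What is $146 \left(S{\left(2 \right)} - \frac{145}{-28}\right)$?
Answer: $\frac{14673}{14} \approx 1048.1$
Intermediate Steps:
$146 \left(S{\left(2 \right)} - \frac{145}{-28}\right) = 146 \left(2 - \frac{145}{-28}\right) = 146 \left(2 - - \frac{145}{28}\right) = 146 \left(2 + \frac{145}{28}\right) = 146 \cdot \frac{201}{28} = \frac{14673}{14}$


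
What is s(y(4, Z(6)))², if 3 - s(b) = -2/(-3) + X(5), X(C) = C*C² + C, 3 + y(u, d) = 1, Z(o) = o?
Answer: 146689/9 ≈ 16299.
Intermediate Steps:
y(u, d) = -2 (y(u, d) = -3 + 1 = -2)
X(C) = C + C³ (X(C) = C³ + C = C + C³)
s(b) = -383/3 (s(b) = 3 - (-2/(-3) + (5 + 5³)) = 3 - (-2*(-⅓) + (5 + 125)) = 3 - (⅔ + 130) = 3 - 1*392/3 = 3 - 392/3 = -383/3)
s(y(4, Z(6)))² = (-383/3)² = 146689/9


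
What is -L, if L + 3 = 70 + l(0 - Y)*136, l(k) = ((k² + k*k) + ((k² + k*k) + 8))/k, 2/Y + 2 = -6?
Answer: -4555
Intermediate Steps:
Y = -¼ (Y = 2/(-2 - 6) = 2/(-8) = 2*(-⅛) = -¼ ≈ -0.25000)
l(k) = (8 + 4*k²)/k (l(k) = ((k² + k²) + ((k² + k²) + 8))/k = (2*k² + (2*k² + 8))/k = (2*k² + (8 + 2*k²))/k = (8 + 4*k²)/k)
L = 4555 (L = -3 + (70 + (4*(0 - 1*(-¼)) + 8/(0 - 1*(-¼)))*136) = -3 + (70 + (4*(0 + ¼) + 8/(0 + ¼))*136) = -3 + (70 + (4*(¼) + 8/(¼))*136) = -3 + (70 + (1 + 8*4)*136) = -3 + (70 + (1 + 32)*136) = -3 + (70 + 33*136) = -3 + (70 + 4488) = -3 + 4558 = 4555)
-L = -1*4555 = -4555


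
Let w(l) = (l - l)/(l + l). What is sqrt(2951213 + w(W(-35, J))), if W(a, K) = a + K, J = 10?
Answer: sqrt(2951213) ≈ 1717.9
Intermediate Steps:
W(a, K) = K + a
w(l) = 0 (w(l) = 0/((2*l)) = 0*(1/(2*l)) = 0)
sqrt(2951213 + w(W(-35, J))) = sqrt(2951213 + 0) = sqrt(2951213)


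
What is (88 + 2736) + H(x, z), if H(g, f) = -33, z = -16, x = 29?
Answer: 2791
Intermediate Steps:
(88 + 2736) + H(x, z) = (88 + 2736) - 33 = 2824 - 33 = 2791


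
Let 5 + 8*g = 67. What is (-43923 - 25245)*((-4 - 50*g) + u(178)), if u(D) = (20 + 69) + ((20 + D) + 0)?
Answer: 7228056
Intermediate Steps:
g = 31/4 (g = -5/8 + (⅛)*67 = -5/8 + 67/8 = 31/4 ≈ 7.7500)
u(D) = 109 + D (u(D) = 89 + (20 + D) = 109 + D)
(-43923 - 25245)*((-4 - 50*g) + u(178)) = (-43923 - 25245)*((-4 - 50*31/4) + (109 + 178)) = -69168*((-4 - 775/2) + 287) = -69168*(-783/2 + 287) = -69168*(-209/2) = 7228056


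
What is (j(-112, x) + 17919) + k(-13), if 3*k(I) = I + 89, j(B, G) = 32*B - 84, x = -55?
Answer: 42829/3 ≈ 14276.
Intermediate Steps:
j(B, G) = -84 + 32*B
k(I) = 89/3 + I/3 (k(I) = (I + 89)/3 = (89 + I)/3 = 89/3 + I/3)
(j(-112, x) + 17919) + k(-13) = ((-84 + 32*(-112)) + 17919) + (89/3 + (1/3)*(-13)) = ((-84 - 3584) + 17919) + (89/3 - 13/3) = (-3668 + 17919) + 76/3 = 14251 + 76/3 = 42829/3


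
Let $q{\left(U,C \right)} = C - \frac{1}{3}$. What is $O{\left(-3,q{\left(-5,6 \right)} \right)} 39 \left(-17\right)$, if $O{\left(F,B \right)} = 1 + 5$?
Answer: $-3978$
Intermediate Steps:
$q{\left(U,C \right)} = - \frac{1}{3} + C$ ($q{\left(U,C \right)} = C - \frac{1}{3} = - \frac{1}{3} + C$)
$O{\left(F,B \right)} = 6$
$O{\left(-3,q{\left(-5,6 \right)} \right)} 39 \left(-17\right) = 6 \cdot 39 \left(-17\right) = 234 \left(-17\right) = -3978$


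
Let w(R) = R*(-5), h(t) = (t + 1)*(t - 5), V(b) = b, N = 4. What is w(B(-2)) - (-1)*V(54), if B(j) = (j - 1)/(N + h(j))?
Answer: 609/11 ≈ 55.364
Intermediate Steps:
h(t) = (1 + t)*(-5 + t)
B(j) = (-1 + j)/(-1 + j² - 4*j) (B(j) = (j - 1)/(4 + (-5 + j² - 4*j)) = (-1 + j)/(-1 + j² - 4*j))
w(R) = -5*R
w(B(-2)) - (-1)*V(54) = -5*(1 - 1*(-2))/(1 - 1*(-2)² + 4*(-2)) - (-1)*54 = -5*(1 + 2)/(1 - 1*4 - 8) - 1*(-54) = -5*3/(1 - 4 - 8) + 54 = -5*3/(-11) + 54 = -(-5)*3/11 + 54 = -5*(-3/11) + 54 = 15/11 + 54 = 609/11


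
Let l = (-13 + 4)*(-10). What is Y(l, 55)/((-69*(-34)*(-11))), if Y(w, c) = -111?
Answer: 37/8602 ≈ 0.0043013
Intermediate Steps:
l = 90 (l = -9*(-10) = 90)
Y(l, 55)/((-69*(-34)*(-11))) = -111/(-69*(-34)*(-11)) = -111/(2346*(-11)) = -111/(-25806) = -111*(-1/25806) = 37/8602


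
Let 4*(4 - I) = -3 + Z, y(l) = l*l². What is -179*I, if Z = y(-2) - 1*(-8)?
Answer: -3401/4 ≈ -850.25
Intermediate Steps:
y(l) = l³
Z = 0 (Z = (-2)³ - 1*(-8) = -8 + 8 = 0)
I = 19/4 (I = 4 - (-3 + 0)/4 = 4 - ¼*(-3) = 4 + ¾ = 19/4 ≈ 4.7500)
-179*I = -179*19/4 = -3401/4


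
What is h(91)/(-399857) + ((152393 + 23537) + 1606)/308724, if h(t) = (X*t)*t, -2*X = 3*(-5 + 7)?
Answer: 19664660671/30861363117 ≈ 0.63719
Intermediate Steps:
X = -3 (X = -3*(-5 + 7)/2 = -3*2/2 = -½*6 = -3)
h(t) = -3*t² (h(t) = (-3*t)*t = -3*t²)
h(91)/(-399857) + ((152393 + 23537) + 1606)/308724 = -3*91²/(-399857) + ((152393 + 23537) + 1606)/308724 = -3*8281*(-1/399857) + (175930 + 1606)*(1/308724) = -24843*(-1/399857) + 177536*(1/308724) = 24843/399857 + 44384/77181 = 19664660671/30861363117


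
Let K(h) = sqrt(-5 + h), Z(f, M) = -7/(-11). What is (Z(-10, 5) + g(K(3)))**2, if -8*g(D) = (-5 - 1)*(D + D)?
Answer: -991/242 + 21*I*sqrt(2)/11 ≈ -4.095 + 2.6999*I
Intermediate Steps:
Z(f, M) = 7/11 (Z(f, M) = -7*(-1/11) = 7/11)
g(D) = 3*D/2 (g(D) = -(-5 - 1)*(D + D)/8 = -(-3)*2*D/4 = -(-3)*D/2 = 3*D/2)
(Z(-10, 5) + g(K(3)))**2 = (7/11 + 3*sqrt(-5 + 3)/2)**2 = (7/11 + 3*sqrt(-2)/2)**2 = (7/11 + 3*(I*sqrt(2))/2)**2 = (7/11 + 3*I*sqrt(2)/2)**2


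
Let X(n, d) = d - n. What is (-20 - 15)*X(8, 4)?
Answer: 140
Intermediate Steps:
(-20 - 15)*X(8, 4) = (-20 - 15)*(4 - 1*8) = -35*(4 - 8) = -35*(-4) = 140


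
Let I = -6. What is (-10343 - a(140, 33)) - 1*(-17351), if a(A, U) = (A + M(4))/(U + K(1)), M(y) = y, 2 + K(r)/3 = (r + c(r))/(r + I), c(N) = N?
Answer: 301104/43 ≈ 7002.4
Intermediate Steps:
K(r) = -6 + 6*r/(-6 + r) (K(r) = -6 + 3*((r + r)/(r - 6)) = -6 + 3*((2*r)/(-6 + r)) = -6 + 3*(2*r/(-6 + r)) = -6 + 6*r/(-6 + r))
a(A, U) = (4 + A)/(-36/5 + U) (a(A, U) = (A + 4)/(U + 36/(-6 + 1)) = (4 + A)/(U + 36/(-5)) = (4 + A)/(U + 36*(-⅕)) = (4 + A)/(U - 36/5) = (4 + A)/(-36/5 + U))
(-10343 - a(140, 33)) - 1*(-17351) = (-10343 - 5*(4 + 140)/(-36 + 5*33)) - 1*(-17351) = (-10343 - 5*144/(-36 + 165)) + 17351 = (-10343 - 5*144/129) + 17351 = (-10343 - 1*240/43) + 17351 = (-10343 - 240/43) + 17351 = -444989/43 + 17351 = 301104/43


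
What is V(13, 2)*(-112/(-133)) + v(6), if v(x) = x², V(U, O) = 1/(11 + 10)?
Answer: 14380/399 ≈ 36.040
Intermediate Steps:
V(U, O) = 1/21
V(13, 2)*(-112/(-133)) + v(6) = (-112/(-133))/21 + 6² = (-112*(-1/133))/21 + 36 = (1/21)*(16/19) + 36 = 16/399 + 36 = 14380/399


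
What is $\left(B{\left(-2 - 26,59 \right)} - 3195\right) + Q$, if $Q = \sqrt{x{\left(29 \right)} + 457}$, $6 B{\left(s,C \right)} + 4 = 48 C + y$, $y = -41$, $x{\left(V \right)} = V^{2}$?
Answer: $- \frac{5461}{2} + \sqrt{1298} \approx -2694.5$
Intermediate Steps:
$B{\left(s,C \right)} = - \frac{15}{2} + 8 C$ ($B{\left(s,C \right)} = - \frac{2}{3} + \frac{48 C - 41}{6} = - \frac{2}{3} + \frac{-41 + 48 C}{6} = - \frac{2}{3} + \left(- \frac{41}{6} + 8 C\right) = - \frac{15}{2} + 8 C$)
$Q = \sqrt{1298}$ ($Q = \sqrt{29^{2} + 457} = \sqrt{841 + 457} = \sqrt{1298} \approx 36.028$)
$\left(B{\left(-2 - 26,59 \right)} - 3195\right) + Q = \left(\left(- \frac{15}{2} + 8 \cdot 59\right) - 3195\right) + \sqrt{1298} = \left(\left(- \frac{15}{2} + 472\right) - 3195\right) + \sqrt{1298} = \left(\frac{929}{2} - 3195\right) + \sqrt{1298} = - \frac{5461}{2} + \sqrt{1298}$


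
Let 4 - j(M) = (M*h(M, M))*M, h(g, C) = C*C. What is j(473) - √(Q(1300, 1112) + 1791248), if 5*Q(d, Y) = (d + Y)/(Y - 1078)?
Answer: -50054665437 - √12941869310/85 ≈ -5.0055e+10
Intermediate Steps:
Q(d, Y) = (Y + d)/(5*(-1078 + Y)) (Q(d, Y) = ((d + Y)/(Y - 1078))/5 = ((Y + d)/(-1078 + Y))/5 = (Y + d)/(5*(-1078 + Y)))
h(g, C) = C²
j(M) = 4 - M⁴ (j(M) = 4 - M*M²*M = 4 - M³*M = 4 - M⁴)
j(473) - √(Q(1300, 1112) + 1791248) = (4 - 1*473⁴) - √((1112 + 1300)/(5*(-1078 + 1112)) + 1791248) = (4 - 1*50054665441) - √((⅕)*2412/34 + 1791248) = (4 - 50054665441) - √((⅕)*(1/34)*2412 + 1791248) = -50054665437 - √(1206/85 + 1791248) = -50054665437 - √(152257286/85) = -50054665437 - √12941869310/85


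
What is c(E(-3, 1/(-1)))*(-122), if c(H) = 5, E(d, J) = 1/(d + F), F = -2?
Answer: -610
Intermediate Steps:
E(d, J) = 1/(-2 + d) (E(d, J) = 1/(d - 2) = 1/(-2 + d))
c(E(-3, 1/(-1)))*(-122) = 5*(-122) = -610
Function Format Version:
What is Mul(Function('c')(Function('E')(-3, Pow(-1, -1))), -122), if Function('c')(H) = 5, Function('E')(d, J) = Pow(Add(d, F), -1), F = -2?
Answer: -610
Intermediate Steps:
Function('E')(d, J) = Pow(Add(-2, d), -1) (Function('E')(d, J) = Pow(Add(d, -2), -1) = Pow(Add(-2, d), -1))
Mul(Function('c')(Function('E')(-3, Pow(-1, -1))), -122) = Mul(5, -122) = -610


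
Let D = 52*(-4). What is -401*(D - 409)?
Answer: 247417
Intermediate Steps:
D = -208
-401*(D - 409) = -401*(-208 - 409) = -401*(-617) = 247417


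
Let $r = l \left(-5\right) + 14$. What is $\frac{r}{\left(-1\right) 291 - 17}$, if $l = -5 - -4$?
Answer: $- \frac{19}{308} \approx -0.061688$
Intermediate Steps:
$l = -1$ ($l = -5 + 4 = -1$)
$r = 19$ ($r = \left(-1\right) \left(-5\right) + 14 = 5 + 14 = 19$)
$\frac{r}{\left(-1\right) 291 - 17} = \frac{19}{\left(-1\right) 291 - 17} = \frac{19}{-291 - 17} = \frac{19}{-308} = 19 \left(- \frac{1}{308}\right) = - \frac{19}{308}$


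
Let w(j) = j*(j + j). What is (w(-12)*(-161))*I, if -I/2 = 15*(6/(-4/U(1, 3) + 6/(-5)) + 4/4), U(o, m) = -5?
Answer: -19474560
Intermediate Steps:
w(j) = 2*j**2 (w(j) = j*(2*j) = 2*j**2)
I = 420 (I = -30*(6/(-4/(-5) + 6/(-5)) + 4/4) = -30*(6/(-4*(-1/5) + 6*(-1/5)) + 4*(1/4)) = -30*(6/(4/5 - 6/5) + 1) = -30*(6/(-2/5) + 1) = -30*(6*(-5/2) + 1) = -30*(-15 + 1) = -30*(-14) = -2*(-210) = 420)
(w(-12)*(-161))*I = ((2*(-12)**2)*(-161))*420 = ((2*144)*(-161))*420 = (288*(-161))*420 = -46368*420 = -19474560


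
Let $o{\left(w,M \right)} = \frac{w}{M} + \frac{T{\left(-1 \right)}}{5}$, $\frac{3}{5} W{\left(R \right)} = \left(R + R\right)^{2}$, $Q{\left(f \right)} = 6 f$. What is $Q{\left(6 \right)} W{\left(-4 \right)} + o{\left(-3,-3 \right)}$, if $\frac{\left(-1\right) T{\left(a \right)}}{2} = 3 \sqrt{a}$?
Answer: $3841 - \frac{6 i}{5} \approx 3841.0 - 1.2 i$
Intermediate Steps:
$T{\left(a \right)} = - 6 \sqrt{a}$ ($T{\left(a \right)} = - 2 \cdot 3 \sqrt{a} = - 6 \sqrt{a}$)
$W{\left(R \right)} = \frac{20 R^{2}}{3}$ ($W{\left(R \right)} = \frac{5 \left(R + R\right)^{2}}{3} = \frac{5 \left(2 R\right)^{2}}{3} = \frac{5 \cdot 4 R^{2}}{3} = \frac{20 R^{2}}{3}$)
$o{\left(w,M \right)} = - \frac{6 i}{5} + \frac{w}{M}$ ($o{\left(w,M \right)} = \frac{w}{M} + \frac{\left(-6\right) \sqrt{-1}}{5} = \frac{w}{M} + - 6 i \frac{1}{5} = \frac{w}{M} - \frac{6 i}{5} = - \frac{6 i}{5} + \frac{w}{M}$)
$Q{\left(6 \right)} W{\left(-4 \right)} + o{\left(-3,-3 \right)} = 6 \cdot 6 \frac{20 \left(-4\right)^{2}}{3} - \left(-1 + \frac{6 i}{5}\right) = 36 \cdot \frac{20}{3} \cdot 16 - \left(-1 + \frac{6 i}{5}\right) = 36 \cdot \frac{320}{3} + \left(- \frac{6 i}{5} + 1\right) = 3840 + \left(1 - \frac{6 i}{5}\right) = 3841 - \frac{6 i}{5}$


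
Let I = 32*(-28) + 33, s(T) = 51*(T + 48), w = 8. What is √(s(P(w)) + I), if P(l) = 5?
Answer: 4*√115 ≈ 42.895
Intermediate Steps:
s(T) = 2448 + 51*T (s(T) = 51*(48 + T) = 2448 + 51*T)
I = -863 (I = -896 + 33 = -863)
√(s(P(w)) + I) = √((2448 + 51*5) - 863) = √((2448 + 255) - 863) = √(2703 - 863) = √1840 = 4*√115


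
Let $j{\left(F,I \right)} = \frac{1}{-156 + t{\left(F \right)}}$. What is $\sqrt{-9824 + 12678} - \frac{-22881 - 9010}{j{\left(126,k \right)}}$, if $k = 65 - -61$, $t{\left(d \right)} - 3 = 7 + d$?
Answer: $-637820 + \sqrt{2854} \approx -6.3777 \cdot 10^{5}$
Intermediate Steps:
$t{\left(d \right)} = 10 + d$ ($t{\left(d \right)} = 3 + \left(7 + d\right) = 10 + d$)
$k = 126$ ($k = 65 + 61 = 126$)
$j{\left(F,I \right)} = \frac{1}{-146 + F}$ ($j{\left(F,I \right)} = \frac{1}{-156 + \left(10 + F\right)} = \frac{1}{-146 + F}$)
$\sqrt{-9824 + 12678} - \frac{-22881 - 9010}{j{\left(126,k \right)}} = \sqrt{-9824 + 12678} - \frac{-22881 - 9010}{\frac{1}{-146 + 126}} = \sqrt{2854} - \frac{-22881 - 9010}{\frac{1}{-20}} = \sqrt{2854} - - \frac{31891}{- \frac{1}{20}} = \sqrt{2854} - \left(-31891\right) \left(-20\right) = \sqrt{2854} - 637820 = -637820 + \sqrt{2854}$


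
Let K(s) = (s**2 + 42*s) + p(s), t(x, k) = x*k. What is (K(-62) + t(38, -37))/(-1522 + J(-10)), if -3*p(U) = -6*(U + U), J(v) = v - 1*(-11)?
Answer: 46/169 ≈ 0.27219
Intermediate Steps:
J(v) = 11 + v (J(v) = v + 11 = 11 + v)
p(U) = 4*U (p(U) = -(-2)*(U + U) = -(-2)*2*U = -(-4)*U = 4*U)
t(x, k) = k*x
K(s) = s**2 + 46*s (K(s) = (s**2 + 42*s) + 4*s = s**2 + 46*s)
(K(-62) + t(38, -37))/(-1522 + J(-10)) = (-62*(46 - 62) - 37*38)/(-1522 + (11 - 10)) = (-62*(-16) - 1406)/(-1522 + 1) = (992 - 1406)/(-1521) = -414*(-1/1521) = 46/169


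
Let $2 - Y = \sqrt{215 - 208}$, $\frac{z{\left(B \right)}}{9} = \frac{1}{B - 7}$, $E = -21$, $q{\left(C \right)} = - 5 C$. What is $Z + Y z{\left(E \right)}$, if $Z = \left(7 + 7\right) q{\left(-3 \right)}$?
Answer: $\frac{2931}{14} + \frac{9 \sqrt{7}}{28} \approx 210.21$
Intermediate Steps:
$z{\left(B \right)} = \frac{9}{-7 + B}$ ($z{\left(B \right)} = \frac{9}{B - 7} = \frac{9}{-7 + B}$)
$Y = 2 - \sqrt{7}$ ($Y = 2 - \sqrt{215 - 208} = 2 - \sqrt{7} \approx -0.64575$)
$Z = 210$ ($Z = \left(7 + 7\right) \left(\left(-5\right) \left(-3\right)\right) = 14 \cdot 15 = 210$)
$Z + Y z{\left(E \right)} = 210 + \left(2 - \sqrt{7}\right) \frac{9}{-7 - 21} = 210 + \left(2 - \sqrt{7}\right) \frac{9}{-28} = 210 + \left(2 - \sqrt{7}\right) 9 \left(- \frac{1}{28}\right) = 210 + \left(2 - \sqrt{7}\right) \left(- \frac{9}{28}\right) = 210 - \left(\frac{9}{14} - \frac{9 \sqrt{7}}{28}\right) = \frac{2931}{14} + \frac{9 \sqrt{7}}{28}$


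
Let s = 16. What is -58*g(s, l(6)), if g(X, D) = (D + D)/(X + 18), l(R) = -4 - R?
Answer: 580/17 ≈ 34.118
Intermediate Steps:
g(X, D) = 2*D/(18 + X) (g(X, D) = (2*D)/(18 + X) = 2*D/(18 + X))
-58*g(s, l(6)) = -116*(-4 - 1*6)/(18 + 16) = -116*(-4 - 6)/34 = -116*(-10)/34 = -58*(-10/17) = 580/17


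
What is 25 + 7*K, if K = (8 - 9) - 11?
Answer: -59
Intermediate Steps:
K = -12 (K = -1 - 11 = -12)
25 + 7*K = 25 + 7*(-12) = 25 - 84 = -59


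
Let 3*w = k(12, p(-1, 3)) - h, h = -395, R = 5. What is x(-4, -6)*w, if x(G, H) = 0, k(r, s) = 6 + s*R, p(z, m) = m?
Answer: 0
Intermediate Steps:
k(r, s) = 6 + 5*s (k(r, s) = 6 + s*5 = 6 + 5*s)
w = 416/3 (w = ((6 + 5*3) - 1*(-395))/3 = ((6 + 15) + 395)/3 = (21 + 395)/3 = (⅓)*416 = 416/3 ≈ 138.67)
x(-4, -6)*w = 0*(416/3) = 0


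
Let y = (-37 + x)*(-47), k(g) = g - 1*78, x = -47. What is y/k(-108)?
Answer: -658/31 ≈ -21.226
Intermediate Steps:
k(g) = -78 + g (k(g) = g - 78 = -78 + g)
y = 3948 (y = (-37 - 47)*(-47) = -84*(-47) = 3948)
y/k(-108) = 3948/(-78 - 108) = 3948/(-186) = 3948*(-1/186) = -658/31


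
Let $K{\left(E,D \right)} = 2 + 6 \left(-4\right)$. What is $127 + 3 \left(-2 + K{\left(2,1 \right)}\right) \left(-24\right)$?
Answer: $1855$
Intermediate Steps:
$K{\left(E,D \right)} = -22$ ($K{\left(E,D \right)} = 2 - 24 = -22$)
$127 + 3 \left(-2 + K{\left(2,1 \right)}\right) \left(-24\right) = 127 + 3 \left(-2 - 22\right) \left(-24\right) = 127 + 3 \left(-24\right) \left(-24\right) = 127 - -1728 = 127 + 1728 = 1855$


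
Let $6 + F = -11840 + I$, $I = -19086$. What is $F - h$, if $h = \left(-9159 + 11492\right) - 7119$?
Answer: $-26146$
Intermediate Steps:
$h = -4786$ ($h = 2333 - 7119 = -4786$)
$F = -30932$ ($F = -6 - 30926 = -30932$)
$F - h = -30932 - -4786 = -30932 + 4786 = -26146$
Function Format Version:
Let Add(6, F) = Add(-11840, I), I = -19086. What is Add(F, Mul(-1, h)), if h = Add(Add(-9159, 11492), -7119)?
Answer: -26146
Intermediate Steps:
h = -4786 (h = Add(2333, -7119) = -4786)
F = -30932 (F = Add(-6, Add(-11840, -19086)) = Add(-6, -30926) = -30932)
Add(F, Mul(-1, h)) = Add(-30932, Mul(-1, -4786)) = Add(-30932, 4786) = -26146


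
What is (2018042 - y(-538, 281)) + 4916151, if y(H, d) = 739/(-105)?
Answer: 728091004/105 ≈ 6.9342e+6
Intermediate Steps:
y(H, d) = -739/105 (y(H, d) = 739*(-1/105) = -739/105)
(2018042 - y(-538, 281)) + 4916151 = (2018042 - 1*(-739/105)) + 4916151 = (2018042 + 739/105) + 4916151 = 211895149/105 + 4916151 = 728091004/105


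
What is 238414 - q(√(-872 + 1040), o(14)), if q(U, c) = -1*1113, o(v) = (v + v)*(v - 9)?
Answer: 239527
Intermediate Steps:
o(v) = 2*v*(-9 + v) (o(v) = (2*v)*(-9 + v) = 2*v*(-9 + v))
q(U, c) = -1113
238414 - q(√(-872 + 1040), o(14)) = 238414 - 1*(-1113) = 238414 + 1113 = 239527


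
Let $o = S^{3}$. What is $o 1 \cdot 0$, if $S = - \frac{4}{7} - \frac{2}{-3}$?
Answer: $0$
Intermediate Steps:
$S = \frac{2}{21}$ ($S = \left(-4\right) \frac{1}{7} - - \frac{2}{3} = - \frac{4}{7} + \frac{2}{3} = \frac{2}{21} \approx 0.095238$)
$o = \frac{8}{9261}$ ($o = \left(\frac{2}{21}\right)^{3} = \frac{8}{9261} \approx 0.00086384$)
$o 1 \cdot 0 = \frac{8 \cdot 1 \cdot 0}{9261} = \frac{8}{9261} \cdot 0 = 0$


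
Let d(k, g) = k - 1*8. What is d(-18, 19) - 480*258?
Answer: -123866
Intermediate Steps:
d(k, g) = -8 + k (d(k, g) = k - 8 = -8 + k)
d(-18, 19) - 480*258 = (-8 - 18) - 480*258 = -26 - 123840 = -123866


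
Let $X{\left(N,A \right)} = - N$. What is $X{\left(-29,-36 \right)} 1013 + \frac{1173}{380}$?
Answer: $\frac{11164433}{380} \approx 29380.0$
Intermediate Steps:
$X{\left(-29,-36 \right)} 1013 + \frac{1173}{380} = \left(-1\right) \left(-29\right) 1013 + \frac{1173}{380} = 29 \cdot 1013 + 1173 \cdot \frac{1}{380} = 29377 + \frac{1173}{380} = \frac{11164433}{380}$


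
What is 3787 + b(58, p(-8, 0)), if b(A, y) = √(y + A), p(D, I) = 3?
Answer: 3787 + √61 ≈ 3794.8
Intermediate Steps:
b(A, y) = √(A + y)
3787 + b(58, p(-8, 0)) = 3787 + √(58 + 3) = 3787 + √61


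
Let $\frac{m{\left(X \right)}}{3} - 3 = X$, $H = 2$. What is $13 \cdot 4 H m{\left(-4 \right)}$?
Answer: $-312$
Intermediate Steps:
$m{\left(X \right)} = 9 + 3 X$
$13 \cdot 4 H m{\left(-4 \right)} = 13 \cdot 4 \cdot 2 \left(9 + 3 \left(-4\right)\right) = 52 \cdot 2 \left(9 - 12\right) = 104 \left(-3\right) = -312$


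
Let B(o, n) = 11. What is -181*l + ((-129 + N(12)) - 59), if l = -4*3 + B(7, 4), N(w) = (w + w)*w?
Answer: 281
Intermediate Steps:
N(w) = 2*w**2 (N(w) = (2*w)*w = 2*w**2)
l = -1 (l = -4*3 + 11 = -12 + 11 = -1)
-181*l + ((-129 + N(12)) - 59) = -181*(-1) + ((-129 + 2*12**2) - 59) = 181 + ((-129 + 2*144) - 59) = 181 + ((-129 + 288) - 59) = 181 + (159 - 59) = 181 + 100 = 281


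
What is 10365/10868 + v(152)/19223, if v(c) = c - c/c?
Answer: 200887463/208915564 ≈ 0.96157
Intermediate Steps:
v(c) = -1 + c (v(c) = c - 1*1 = c - 1 = -1 + c)
10365/10868 + v(152)/19223 = 10365/10868 + (-1 + 152)/19223 = 10365*(1/10868) + 151*(1/19223) = 10365/10868 + 151/19223 = 200887463/208915564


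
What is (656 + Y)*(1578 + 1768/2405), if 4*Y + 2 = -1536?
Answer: 79295919/185 ≈ 4.2863e+5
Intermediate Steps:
Y = -769/2 (Y = -½ + (¼)*(-1536) = -½ - 384 = -769/2 ≈ -384.50)
(656 + Y)*(1578 + 1768/2405) = (656 - 769/2)*(1578 + 1768/2405) = 543*(1578 + 1768*(1/2405))/2 = 543*(1578 + 136/185)/2 = (543/2)*(292066/185) = 79295919/185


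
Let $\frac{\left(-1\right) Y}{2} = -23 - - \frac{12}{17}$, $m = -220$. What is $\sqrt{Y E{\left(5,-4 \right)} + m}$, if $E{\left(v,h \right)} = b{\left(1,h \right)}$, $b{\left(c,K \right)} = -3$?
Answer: $\frac{i \sqrt{102238}}{17} \approx 18.809 i$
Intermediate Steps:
$E{\left(v,h \right)} = -3$
$Y = \frac{758}{17}$ ($Y = - 2 \left(-23 - - \frac{12}{17}\right) = - 2 \left(-23 + \frac{12}{17}\right) = \left(-2\right) \left(- \frac{379}{17}\right) = \frac{758}{17} \approx 44.588$)
$\sqrt{Y E{\left(5,-4 \right)} + m} = \sqrt{\frac{758}{17} \left(-3\right) - 220} = \sqrt{- \frac{2274}{17} - 220} = \sqrt{- \frac{6014}{17}} = \frac{i \sqrt{102238}}{17}$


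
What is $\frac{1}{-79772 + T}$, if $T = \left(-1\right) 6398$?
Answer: $- \frac{1}{86170} \approx -1.1605 \cdot 10^{-5}$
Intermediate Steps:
$T = -6398$
$\frac{1}{-79772 + T} = \frac{1}{-79772 - 6398} = \frac{1}{-86170} = - \frac{1}{86170}$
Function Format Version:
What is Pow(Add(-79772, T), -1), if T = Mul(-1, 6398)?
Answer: Rational(-1, 86170) ≈ -1.1605e-5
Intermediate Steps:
T = -6398
Pow(Add(-79772, T), -1) = Pow(Add(-79772, -6398), -1) = Pow(-86170, -1) = Rational(-1, 86170)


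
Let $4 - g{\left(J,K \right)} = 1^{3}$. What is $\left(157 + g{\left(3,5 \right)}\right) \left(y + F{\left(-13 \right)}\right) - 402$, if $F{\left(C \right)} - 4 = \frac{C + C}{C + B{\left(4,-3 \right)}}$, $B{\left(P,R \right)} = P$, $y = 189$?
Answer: $\frac{278462}{9} \approx 30940.0$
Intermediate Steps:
$F{\left(C \right)} = 4 + \frac{2 C}{4 + C}$ ($F{\left(C \right)} = 4 + \frac{C + C}{C + 4} = 4 + \frac{2 C}{4 + C}$)
$g{\left(J,K \right)} = 3$ ($g{\left(J,K \right)} = 4 - 1^{3} = 4 - 1 = 3$)
$\left(157 + g{\left(3,5 \right)}\right) \left(y + F{\left(-13 \right)}\right) - 402 = \left(157 + 3\right) \left(189 + \frac{2 \left(8 + 3 \left(-13\right)\right)}{4 - 13}\right) - 402 = 160 \left(189 + \frac{2 \left(8 - 39\right)}{-9}\right) - 402 = 160 \left(189 + 2 \left(- \frac{1}{9}\right) \left(-31\right)\right) - 402 = 160 \left(189 + \frac{62}{9}\right) - 402 = 160 \cdot \frac{1763}{9} - 402 = \frac{282080}{9} - 402 = \frac{278462}{9}$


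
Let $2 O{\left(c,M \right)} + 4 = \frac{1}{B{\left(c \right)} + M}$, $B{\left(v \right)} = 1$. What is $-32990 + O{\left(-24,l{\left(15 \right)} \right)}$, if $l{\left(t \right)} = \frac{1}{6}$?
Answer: $- \frac{230941}{7} \approx -32992.0$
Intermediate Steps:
$l{\left(t \right)} = \frac{1}{6}$
$O{\left(c,M \right)} = -2 + \frac{1}{2 \left(1 + M\right)}$
$-32990 + O{\left(-24,l{\left(15 \right)} \right)} = -32990 + \frac{-3 - \frac{2}{3}}{2 \left(1 + \frac{1}{6}\right)} = -32990 + \frac{-3 - \frac{2}{3}}{2 \cdot \frac{7}{6}} = -32990 + \frac{1}{2} \cdot \frac{6}{7} \left(- \frac{11}{3}\right) = -32990 - \frac{11}{7} = - \frac{230941}{7}$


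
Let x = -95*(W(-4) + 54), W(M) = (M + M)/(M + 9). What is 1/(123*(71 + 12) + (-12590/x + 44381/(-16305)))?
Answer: 40583145/414305502971 ≈ 9.7955e-5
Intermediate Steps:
W(M) = 2*M/(9 + M) (W(M) = (2*M)/(9 + M) = 2*M/(9 + M))
x = -4978 (x = -95*(2*(-4)/(9 - 4) + 54) = -95*(2*(-4)/5 + 54) = -95*(2*(-4)*(1/5) + 54) = -95*(-8/5 + 54) = -95*262/5 = -4978)
1/(123*(71 + 12) + (-12590/x + 44381/(-16305))) = 1/(123*(71 + 12) + (-12590/(-4978) + 44381/(-16305))) = 1/(123*83 + (-12590*(-1/4978) + 44381*(-1/16305))) = 1/(10209 + (6295/2489 - 44381/16305)) = 1/(10209 - 7824334/40583145) = 1/(414305502971/40583145) = 40583145/414305502971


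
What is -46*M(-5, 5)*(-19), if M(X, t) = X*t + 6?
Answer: -16606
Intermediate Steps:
M(X, t) = 6 + X*t
-46*M(-5, 5)*(-19) = -46*(6 - 5*5)*(-19) = -46*(6 - 25)*(-19) = -46*(-19)*(-19) = 874*(-19) = -16606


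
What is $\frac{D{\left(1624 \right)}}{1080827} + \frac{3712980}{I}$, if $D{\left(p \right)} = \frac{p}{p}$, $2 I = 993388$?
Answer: $\frac{182413160507}{24401831179} \approx 7.4754$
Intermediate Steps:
$I = 496694$ ($I = \frac{1}{2} \cdot 993388 = 496694$)
$D{\left(p \right)} = 1$
$\frac{D{\left(1624 \right)}}{1080827} + \frac{3712980}{I} = 1 \cdot \frac{1}{1080827} + \frac{3712980}{496694} = 1 \cdot \frac{1}{1080827} + 3712980 \cdot \frac{1}{496694} = \frac{1}{1080827} + \frac{1856490}{248347} = \frac{182413160507}{24401831179}$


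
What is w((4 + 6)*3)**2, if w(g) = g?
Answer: 900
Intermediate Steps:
w((4 + 6)*3)**2 = ((4 + 6)*3)**2 = (10*3)**2 = 30**2 = 900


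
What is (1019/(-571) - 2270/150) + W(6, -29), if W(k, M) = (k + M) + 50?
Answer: 86353/8565 ≈ 10.082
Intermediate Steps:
W(k, M) = 50 + M + k (W(k, M) = (M + k) + 50 = 50 + M + k)
(1019/(-571) - 2270/150) + W(6, -29) = (1019/(-571) - 2270/150) + (50 - 29 + 6) = (1019*(-1/571) - 2270*1/150) + 27 = (-1019/571 - 227/15) + 27 = -144902/8565 + 27 = 86353/8565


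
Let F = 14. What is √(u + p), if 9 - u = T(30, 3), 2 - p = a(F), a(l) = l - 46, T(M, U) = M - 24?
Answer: √37 ≈ 6.0828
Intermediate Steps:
T(M, U) = -24 + M
a(l) = -46 + l
p = 34 (p = 2 - (-46 + 14) = 2 - 1*(-32) = 2 + 32 = 34)
u = 3 (u = 9 - (-24 + 30) = 9 - 1*6 = 9 - 6 = 3)
√(u + p) = √(3 + 34) = √37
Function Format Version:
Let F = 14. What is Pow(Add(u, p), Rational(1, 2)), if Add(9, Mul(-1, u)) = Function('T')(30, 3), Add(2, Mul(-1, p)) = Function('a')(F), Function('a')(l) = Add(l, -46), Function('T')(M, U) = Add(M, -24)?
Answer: Pow(37, Rational(1, 2)) ≈ 6.0828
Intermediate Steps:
Function('T')(M, U) = Add(-24, M)
Function('a')(l) = Add(-46, l)
p = 34 (p = Add(2, Mul(-1, Add(-46, 14))) = Add(2, Mul(-1, -32)) = Add(2, 32) = 34)
u = 3 (u = Add(9, Mul(-1, Add(-24, 30))) = Add(9, Mul(-1, 6)) = Add(9, -6) = 3)
Pow(Add(u, p), Rational(1, 2)) = Pow(Add(3, 34), Rational(1, 2)) = Pow(37, Rational(1, 2))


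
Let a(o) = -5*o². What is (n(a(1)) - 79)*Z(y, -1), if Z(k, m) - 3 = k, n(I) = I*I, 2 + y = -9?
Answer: 432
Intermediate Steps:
y = -11 (y = -2 - 9 = -11)
n(I) = I²
Z(k, m) = 3 + k
(n(a(1)) - 79)*Z(y, -1) = ((-5*1²)² - 79)*(3 - 11) = ((-5*1)² - 79)*(-8) = ((-5)² - 79)*(-8) = (25 - 79)*(-8) = -54*(-8) = 432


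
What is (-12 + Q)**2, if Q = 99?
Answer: 7569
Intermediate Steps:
(-12 + Q)**2 = (-12 + 99)**2 = 87**2 = 7569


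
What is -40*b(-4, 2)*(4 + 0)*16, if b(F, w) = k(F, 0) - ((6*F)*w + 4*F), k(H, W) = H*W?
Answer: -163840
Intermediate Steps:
b(F, w) = -4*F - 6*F*w (b(F, w) = F*0 - ((6*F)*w + 4*F) = 0 - (6*F*w + 4*F) = 0 - (4*F + 6*F*w) = 0 + (-4*F - 6*F*w) = -4*F - 6*F*w)
-40*b(-4, 2)*(4 + 0)*16 = -40*2*(-4)*(-2 - 3*2)*(4 + 0)*16 = -40*2*(-4)*(-2 - 6)*4*16 = -40*2*(-4)*(-8)*4*16 = -2560*4*16 = -40*256*16 = -10240*16 = -163840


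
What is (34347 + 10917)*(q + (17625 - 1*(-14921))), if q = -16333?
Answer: 733865232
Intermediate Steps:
(34347 + 10917)*(q + (17625 - 1*(-14921))) = (34347 + 10917)*(-16333 + (17625 - 1*(-14921))) = 45264*(-16333 + (17625 + 14921)) = 45264*(-16333 + 32546) = 45264*16213 = 733865232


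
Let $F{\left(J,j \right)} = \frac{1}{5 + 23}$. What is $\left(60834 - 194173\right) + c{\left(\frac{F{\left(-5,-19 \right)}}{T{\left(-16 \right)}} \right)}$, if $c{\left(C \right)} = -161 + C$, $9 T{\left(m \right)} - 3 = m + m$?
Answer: $- \frac{108402009}{812} \approx -1.335 \cdot 10^{5}$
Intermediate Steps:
$T{\left(m \right)} = \frac{1}{3} + \frac{2 m}{9}$ ($T{\left(m \right)} = \frac{1}{3} + \frac{m + m}{9} = \frac{1}{3} + \frac{2 m}{9}$)
$F{\left(J,j \right)} = \frac{1}{28}$
$\left(60834 - 194173\right) + c{\left(\frac{F{\left(-5,-19 \right)}}{T{\left(-16 \right)}} \right)} = \left(60834 - 194173\right) - \left(161 - \frac{1}{28 \left(\frac{1}{3} + \frac{2}{9} \left(-16\right)\right)}\right) = -133339 - \left(161 - \frac{1}{28 \left(\frac{1}{3} - \frac{32}{9}\right)}\right) = -133339 - \left(161 - \frac{1}{28 \left(- \frac{29}{9}\right)}\right) = -133339 + \left(-161 + \frac{1}{28} \left(- \frac{9}{29}\right)\right) = -133339 - \frac{130741}{812} = - \frac{108402009}{812}$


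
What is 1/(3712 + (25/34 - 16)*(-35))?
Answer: 34/144373 ≈ 0.00023550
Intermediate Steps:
1/(3712 + (25/34 - 16)*(-35)) = 1/(3712 - 519/34*(-35)) = 1/(3712 + 18165/34) = 1/(144373/34) = 34/144373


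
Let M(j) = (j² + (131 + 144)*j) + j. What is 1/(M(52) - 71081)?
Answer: -1/54025 ≈ -1.8510e-5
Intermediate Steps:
M(j) = j² + 276*j (M(j) = (j² + 275*j) + j = j² + 276*j)
1/(M(52) - 71081) = 1/(52*(276 + 52) - 71081) = 1/(52*328 - 71081) = 1/(17056 - 71081) = 1/(-54025) = -1/54025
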